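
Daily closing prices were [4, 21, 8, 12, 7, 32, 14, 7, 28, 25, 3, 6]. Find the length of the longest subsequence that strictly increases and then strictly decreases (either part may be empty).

7

inc[i] = longest strictly increasing subsequence ending at i; dec[i] = longest strictly decreasing subsequence starting at i:
i:      1  2  3  4  5  6  7  8  9 10 11 12
a[i]:   4 21  8 12  7 32 14  7 28 25  3  6
inc:    1  2  2  3  2  4  4  2  5  5  1  2
dec:    2  4  3  3  2  4  3  2  3  2  1  1
Best peak at i=6 (value 32): inc=4, dec=4, length 4+4−1 = 7.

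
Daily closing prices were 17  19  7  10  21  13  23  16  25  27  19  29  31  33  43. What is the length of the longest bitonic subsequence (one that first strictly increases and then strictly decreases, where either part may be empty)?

inc[i] = longest strictly increasing subsequence ending at i; dec[i] = longest strictly decreasing subsequence starting at i:
i:      1  2  3  4  5  6  7  8  9 10 11 12 13 14 15
a[i]:  17 19  7 10 21 13 23 16 25 27 19 29 31 33 43
inc:    1  2  1  2  3  3  4  4  5  6  5  7  8  9 10
dec:    2  2  1  1  2  1  2  1  2  2  1  1  1  1  1
Best peak at i=15 (value 43): inc=10, dec=1, length 10+1−1 = 10.

10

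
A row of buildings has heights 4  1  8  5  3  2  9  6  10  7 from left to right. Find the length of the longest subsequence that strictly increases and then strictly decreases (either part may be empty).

inc[i] = longest strictly increasing subsequence ending at i; dec[i] = longest strictly decreasing subsequence starting at i:
i:      1  2  3  4  5  6  7  8  9 10
a[i]:   4  1  8  5  3  2  9  6 10  7
inc:    1  1  2  2  2  2  3  3  4  4
dec:    3  1  4  3  2  1  2  1  2  1
Best peak at i=3 (value 8): inc=2, dec=4, length 2+4−1 = 5.

5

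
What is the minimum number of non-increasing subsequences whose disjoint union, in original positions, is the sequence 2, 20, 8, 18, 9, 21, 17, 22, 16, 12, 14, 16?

6

Place each on the leftmost legal pile:
2 → new pile 1 (tops now [2])
20 → new pile 2 (tops now [2, 20])
8 → pile 2 (tops now [2, 8])
18 → new pile 3 (tops now [2, 8, 18])
9 → pile 3 (tops now [2, 8, 9])
21 → new pile 4 (tops now [2, 8, 9, 21])
17 → pile 4 (tops now [2, 8, 9, 17])
22 → new pile 5 (tops now [2, 8, 9, 17, 22])
16 → pile 4 (tops now [2, 8, 9, 16, 22])
12 → pile 4 (tops now [2, 8, 9, 12, 22])
14 → pile 5 (tops now [2, 8, 9, 12, 14])
16 → new pile 6 (tops now [2, 8, 9, 12, 14, 16])
Six piles.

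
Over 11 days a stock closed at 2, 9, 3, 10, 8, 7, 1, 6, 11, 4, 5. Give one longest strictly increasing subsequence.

Patience tails give the LIS length; then backtrack through the dp parents:
2 → extends → [2]
9 → extends → [2, 9]
3 → replaces 9 → [2, 3]
10 → extends → [2, 3, 10]
8 → replaces 10 → [2, 3, 8]
7 → replaces 8 → [2, 3, 7]
1 → replaces 2 → [1, 3, 7]
6 → replaces 7 → [1, 3, 6]
11 → extends → [1, 3, 6, 11]
4 → replaces 6 → [1, 3, 4, 11]
5 → replaces 11 → [1, 3, 4, 5]
Length 4; one witness is 2, 9, 10, 11.

2, 9, 10, 11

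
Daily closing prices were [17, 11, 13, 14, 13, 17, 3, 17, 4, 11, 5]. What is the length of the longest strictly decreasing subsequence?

Negate each value so 'decreasing' becomes 'increasing', then run patience tails on the negated sequence:
-17 → extends → [-17]
-11 → extends → [-17, -11]
-13 → replaces -11 → [-17, -13]
-14 → replaces -13 → [-17, -14]
-13 → extends → [-17, -14, -13]
-17 → already a tail → [-17, -14, -13]
-3 → extends → [-17, -14, -13, -3]
-17 → already a tail → [-17, -14, -13, -3]
-4 → replaces -3 → [-17, -14, -13, -4]
-11 → replaces -4 → [-17, -14, -13, -11]
-5 → extends → [-17, -14, -13, -11, -5]
Five tails, so the longest strictly decreasing subsequence of the original has length 5.

5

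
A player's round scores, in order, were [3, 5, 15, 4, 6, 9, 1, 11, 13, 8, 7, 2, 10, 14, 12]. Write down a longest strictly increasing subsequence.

Patience tails give the LIS length; then backtrack through the dp parents:
3 → extends → [3]
5 → extends → [3, 5]
15 → extends → [3, 5, 15]
4 → replaces 5 → [3, 4, 15]
6 → replaces 15 → [3, 4, 6]
9 → extends → [3, 4, 6, 9]
1 → replaces 3 → [1, 4, 6, 9]
11 → extends → [1, 4, 6, 9, 11]
13 → extends → [1, 4, 6, 9, 11, 13]
8 → replaces 9 → [1, 4, 6, 8, 11, 13]
7 → replaces 8 → [1, 4, 6, 7, 11, 13]
2 → replaces 4 → [1, 2, 6, 7, 11, 13]
10 → replaces 11 → [1, 2, 6, 7, 10, 13]
14 → extends → [1, 2, 6, 7, 10, 13, 14]
12 → replaces 13 → [1, 2, 6, 7, 10, 12, 14]
Length 7; one witness is 3, 5, 6, 9, 11, 13, 14.

3, 5, 6, 9, 11, 13, 14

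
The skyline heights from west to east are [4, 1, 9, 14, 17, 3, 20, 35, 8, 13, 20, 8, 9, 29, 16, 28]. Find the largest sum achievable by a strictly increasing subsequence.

99

Let S[i] be the best sum of a strictly increasing subsequence ending at i:
i:      1  2  3  4  5  6  7  8  9 10 11 12 13 14 15 16
a[i]:   4  1  9 14 17  3 20 35  8 13 20  8  9 29 16 28
S:      4  1 13 27 44  4 64 99 12 26 64 12 21 93 43 92
Maximum is 99 (e.g. 4 + 9 + 14 + 17 + 20 + 35).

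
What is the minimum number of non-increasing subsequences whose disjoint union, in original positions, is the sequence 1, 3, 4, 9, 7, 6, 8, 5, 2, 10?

Place each on the leftmost legal pile:
1 → new pile 1 (tops now [1])
3 → new pile 2 (tops now [1, 3])
4 → new pile 3 (tops now [1, 3, 4])
9 → new pile 4 (tops now [1, 3, 4, 9])
7 → pile 4 (tops now [1, 3, 4, 7])
6 → pile 4 (tops now [1, 3, 4, 6])
8 → new pile 5 (tops now [1, 3, 4, 6, 8])
5 → pile 4 (tops now [1, 3, 4, 5, 8])
2 → pile 2 (tops now [1, 2, 4, 5, 8])
10 → new pile 6 (tops now [1, 2, 4, 5, 8, 10])
Six piles.

6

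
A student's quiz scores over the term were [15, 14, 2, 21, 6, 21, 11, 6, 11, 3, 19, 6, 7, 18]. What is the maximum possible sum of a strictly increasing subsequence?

38

Let S[i] be the best sum of a strictly increasing subsequence ending at i:
i:      1  2  3  4  5  6  7  8  9 10 11 12 13 14
a[i]:  15 14  2 21  6 21 11  6 11  3 19  6  7 18
S:     15 14  2 36  8 36 19  8 19  5 38 11 18 37
Maximum is 38 (e.g. 2 + 6 + 11 + 19).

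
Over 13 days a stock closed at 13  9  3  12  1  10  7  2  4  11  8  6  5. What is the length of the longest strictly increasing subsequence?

Track the smallest tail for each achievable length (strict):
13 → extends → [13]
9 → replaces 13 → [9]
3 → replaces 9 → [3]
12 → extends → [3, 12]
1 → replaces 3 → [1, 12]
10 → replaces 12 → [1, 10]
7 → replaces 10 → [1, 7]
2 → replaces 7 → [1, 2]
4 → extends → [1, 2, 4]
11 → extends → [1, 2, 4, 11]
8 → replaces 11 → [1, 2, 4, 8]
6 → replaces 8 → [1, 2, 4, 6]
5 → replaces 6 → [1, 2, 4, 5]
Four tails, so the longest strictly increasing subsequence has length 4 (e.g. 1, 2, 4, 11).

4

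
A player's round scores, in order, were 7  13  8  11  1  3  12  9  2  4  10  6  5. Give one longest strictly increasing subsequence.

Patience tails give the LIS length; then backtrack through the dp parents:
7 → extends → [7]
13 → extends → [7, 13]
8 → replaces 13 → [7, 8]
11 → extends → [7, 8, 11]
1 → replaces 7 → [1, 8, 11]
3 → replaces 8 → [1, 3, 11]
12 → extends → [1, 3, 11, 12]
9 → replaces 11 → [1, 3, 9, 12]
2 → replaces 3 → [1, 2, 9, 12]
4 → replaces 9 → [1, 2, 4, 12]
10 → replaces 12 → [1, 2, 4, 10]
6 → replaces 10 → [1, 2, 4, 6]
5 → replaces 6 → [1, 2, 4, 5]
Length 4; one witness is 7, 8, 11, 12.

7, 8, 11, 12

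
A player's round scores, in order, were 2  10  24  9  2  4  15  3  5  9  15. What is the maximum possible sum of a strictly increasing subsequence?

36

Let S[i] be the best sum of a strictly increasing subsequence ending at i:
i:      1  2  3  4  5  6  7  8  9 10 11
a[i]:   2 10 24  9  2  4 15  3  5  9 15
S:      2 12 36 11  2  6 27  5 11 20 35
Maximum is 36 (e.g. 2 + 10 + 24).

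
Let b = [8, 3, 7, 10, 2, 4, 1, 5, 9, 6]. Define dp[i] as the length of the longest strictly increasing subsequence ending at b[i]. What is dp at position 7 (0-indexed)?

dp[i] = 1 + max{dp[j] : j<i, b[j]<b[i]} (or 1 if no such j):
i:      0  1  2  3  4  5  6  7  8  9
b[i]:   8  3  7 10  2  4  1  5  9  6
dp:     1  1  2  3  1  2  1  3  4  4
At index 7 the value is 3.

3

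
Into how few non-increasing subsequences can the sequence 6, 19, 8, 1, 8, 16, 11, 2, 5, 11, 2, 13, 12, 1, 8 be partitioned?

5

The minimum number of non-increasing subsequences covering a sequence equals the length of its longest strictly increasing subsequence.
LIS length is 5 (e.g. 1, 2, 5, 11, 13), so 5 piles are needed.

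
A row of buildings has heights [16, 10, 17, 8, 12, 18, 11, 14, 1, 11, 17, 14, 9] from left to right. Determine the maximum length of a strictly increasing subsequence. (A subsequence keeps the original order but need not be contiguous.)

Track the smallest tail for each achievable length (strict):
16 → extends → [16]
10 → replaces 16 → [10]
17 → extends → [10, 17]
8 → replaces 10 → [8, 17]
12 → replaces 17 → [8, 12]
18 → extends → [8, 12, 18]
11 → replaces 12 → [8, 11, 18]
14 → replaces 18 → [8, 11, 14]
1 → replaces 8 → [1, 11, 14]
11 → already a tail → [1, 11, 14]
17 → extends → [1, 11, 14, 17]
14 → already a tail → [1, 11, 14, 17]
9 → replaces 11 → [1, 9, 14, 17]
Four tails, so the longest strictly increasing subsequence has length 4 (e.g. 10, 12, 14, 17).

4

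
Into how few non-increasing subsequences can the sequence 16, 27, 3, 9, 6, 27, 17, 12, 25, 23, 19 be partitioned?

4

Place each on the leftmost legal pile:
16 → new pile 1 (tops now [16])
27 → new pile 2 (tops now [16, 27])
3 → pile 1 (tops now [3, 27])
9 → pile 2 (tops now [3, 9])
6 → pile 2 (tops now [3, 6])
27 → new pile 3 (tops now [3, 6, 27])
17 → pile 3 (tops now [3, 6, 17])
12 → pile 3 (tops now [3, 6, 12])
25 → new pile 4 (tops now [3, 6, 12, 25])
23 → pile 4 (tops now [3, 6, 12, 23])
19 → pile 4 (tops now [3, 6, 12, 19])
Four piles.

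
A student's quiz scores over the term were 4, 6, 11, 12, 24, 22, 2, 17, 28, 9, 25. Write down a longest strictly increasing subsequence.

4, 6, 11, 12, 24, 28

Patience tails give the LIS length; then backtrack through the dp parents:
4 → extends → [4]
6 → extends → [4, 6]
11 → extends → [4, 6, 11]
12 → extends → [4, 6, 11, 12]
24 → extends → [4, 6, 11, 12, 24]
22 → replaces 24 → [4, 6, 11, 12, 22]
2 → replaces 4 → [2, 6, 11, 12, 22]
17 → replaces 22 → [2, 6, 11, 12, 17]
28 → extends → [2, 6, 11, 12, 17, 28]
9 → replaces 11 → [2, 6, 9, 12, 17, 28]
25 → replaces 28 → [2, 6, 9, 12, 17, 25]
Length 6; one witness is 4, 6, 11, 12, 24, 28.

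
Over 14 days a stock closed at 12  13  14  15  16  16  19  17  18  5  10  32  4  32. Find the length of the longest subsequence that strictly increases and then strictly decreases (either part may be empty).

9

inc[i] = longest strictly increasing subsequence ending at i; dec[i] = longest strictly decreasing subsequence starting at i:
i:      1  2  3  4  5  6  7  8  9 10 11 12 13 14
a[i]:  12 13 14 15 16 16 19 17 18  5 10 32  4 32
inc:    1  2  3  4  5  5  6  6  7  1  2  8  1  8
dec:    3  3  3  3  3  3  4  3  3  2  2  2  1  1
Best peak at i=7 (value 19): inc=6, dec=4, length 6+4−1 = 9.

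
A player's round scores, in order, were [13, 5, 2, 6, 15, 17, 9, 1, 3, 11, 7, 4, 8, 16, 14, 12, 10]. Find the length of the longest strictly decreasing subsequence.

Negate each value so 'decreasing' becomes 'increasing', then run patience tails on the negated sequence:
-13 → extends → [-13]
-5 → extends → [-13, -5]
-2 → extends → [-13, -5, -2]
-6 → replaces -5 → [-13, -6, -2]
-15 → replaces -13 → [-15, -6, -2]
-17 → replaces -15 → [-17, -6, -2]
-9 → replaces -6 → [-17, -9, -2]
-1 → extends → [-17, -9, -2, -1]
-3 → replaces -2 → [-17, -9, -3, -1]
-11 → replaces -9 → [-17, -11, -3, -1]
-7 → replaces -3 → [-17, -11, -7, -1]
-4 → replaces -1 → [-17, -11, -7, -4]
-8 → replaces -7 → [-17, -11, -8, -4]
-16 → replaces -11 → [-17, -16, -8, -4]
-14 → replaces -8 → [-17, -16, -14, -4]
-12 → replaces -4 → [-17, -16, -14, -12]
-10 → extends → [-17, -16, -14, -12, -10]
Five tails, so the longest strictly decreasing subsequence of the original has length 5.

5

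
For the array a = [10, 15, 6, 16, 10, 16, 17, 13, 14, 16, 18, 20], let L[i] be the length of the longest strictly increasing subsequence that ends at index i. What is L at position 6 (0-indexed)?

4

dp[i] = 1 + max{dp[j] : j<i, a[j]<a[i]} (or 1 if no such j):
i:      0  1  2  3  4  5  6  7  8  9 10 11
a[i]:  10 15  6 16 10 16 17 13 14 16 18 20
dp:     1  2  1  3  2  3  4  3  4  5  6  7
At index 6 the value is 4.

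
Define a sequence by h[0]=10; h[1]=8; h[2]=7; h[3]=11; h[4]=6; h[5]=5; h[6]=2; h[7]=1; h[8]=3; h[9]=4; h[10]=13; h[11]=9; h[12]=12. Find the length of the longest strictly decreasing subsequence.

Let dp[i] be the longest strictly decreasing subsequence ending at i:
i:      0  1  2  3  4  5  6  7  8  9 10 11 12
h[i]:  10  8  7 11  6  5  2  1  3  4 13  9 12
dp:     1  2  3  1  4  5  6  7  6  6  1  2  2
Maximum is 7.

7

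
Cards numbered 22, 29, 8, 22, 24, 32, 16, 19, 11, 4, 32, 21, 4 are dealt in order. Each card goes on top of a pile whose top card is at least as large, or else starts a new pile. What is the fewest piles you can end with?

Place each on the leftmost legal pile:
22 → new pile 1 (tops now [22])
29 → new pile 2 (tops now [22, 29])
8 → pile 1 (tops now [8, 29])
22 → pile 2 (tops now [8, 22])
24 → new pile 3 (tops now [8, 22, 24])
32 → new pile 4 (tops now [8, 22, 24, 32])
16 → pile 2 (tops now [8, 16, 24, 32])
19 → pile 3 (tops now [8, 16, 19, 32])
11 → pile 2 (tops now [8, 11, 19, 32])
4 → pile 1 (tops now [4, 11, 19, 32])
32 → pile 4 (tops now [4, 11, 19, 32])
21 → pile 4 (tops now [4, 11, 19, 21])
4 → pile 1 (tops now [4, 11, 19, 21])
Four piles.

4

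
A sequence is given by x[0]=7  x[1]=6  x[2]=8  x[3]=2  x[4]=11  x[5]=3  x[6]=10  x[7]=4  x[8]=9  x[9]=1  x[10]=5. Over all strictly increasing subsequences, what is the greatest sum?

26

Let S[i] be the best sum of a strictly increasing subsequence ending at i:
i:      0  1  2  3  4  5  6  7  8  9 10
x[i]:   7  6  8  2 11  3 10  4  9  1  5
S:      7  6 15  2 26  5 25  9 24  1 14
Maximum is 26 (e.g. 7 + 8 + 11).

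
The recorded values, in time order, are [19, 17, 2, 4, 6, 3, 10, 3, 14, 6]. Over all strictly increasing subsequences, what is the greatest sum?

Let S[i] be the best sum of a strictly increasing subsequence ending at i:
i:      1  2  3  4  5  6  7  8  9 10
a[i]:  19 17  2  4  6  3 10  3 14  6
S:     19 17  2  6 12  5 22  5 36 12
Maximum is 36 (e.g. 2 + 4 + 6 + 10 + 14).

36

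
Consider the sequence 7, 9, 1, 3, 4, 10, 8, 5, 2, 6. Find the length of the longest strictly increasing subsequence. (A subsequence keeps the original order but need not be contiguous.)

Track the smallest tail for each achievable length (strict):
7 → extends → [7]
9 → extends → [7, 9]
1 → replaces 7 → [1, 9]
3 → replaces 9 → [1, 3]
4 → extends → [1, 3, 4]
10 → extends → [1, 3, 4, 10]
8 → replaces 10 → [1, 3, 4, 8]
5 → replaces 8 → [1, 3, 4, 5]
2 → replaces 3 → [1, 2, 4, 5]
6 → extends → [1, 2, 4, 5, 6]
Five tails, so the longest strictly increasing subsequence has length 5 (e.g. 1, 3, 4, 5, 6).

5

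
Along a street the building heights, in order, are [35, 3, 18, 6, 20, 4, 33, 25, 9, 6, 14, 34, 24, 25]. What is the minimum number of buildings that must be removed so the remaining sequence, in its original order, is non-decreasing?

8

Fewest deletions = n − (longest non-decreasing subsequence).
Patience tails:
35 → extends → [35]
3 → replaces 35 → [3]
18 → extends → [3, 18]
6 → replaces 18 → [3, 6]
20 → extends → [3, 6, 20]
4 → replaces 6 → [3, 4, 20]
33 → extends → [3, 4, 20, 33]
25 → replaces 33 → [3, 4, 20, 25]
9 → replaces 20 → [3, 4, 9, 25]
6 → replaces 9 → [3, 4, 6, 25]
14 → replaces 25 → [3, 4, 6, 14]
34 → extends → [3, 4, 6, 14, 34]
24 → replaces 34 → [3, 4, 6, 14, 24]
25 → extends → [3, 4, 6, 14, 24, 25]
Longest non-decreasing subsequence has length 6, so deletions = 14 − 6 = 8.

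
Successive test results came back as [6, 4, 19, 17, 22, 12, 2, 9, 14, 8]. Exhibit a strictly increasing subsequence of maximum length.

Patience tails give the LIS length; then backtrack through the dp parents:
6 → extends → [6]
4 → replaces 6 → [4]
19 → extends → [4, 19]
17 → replaces 19 → [4, 17]
22 → extends → [4, 17, 22]
12 → replaces 17 → [4, 12, 22]
2 → replaces 4 → [2, 12, 22]
9 → replaces 12 → [2, 9, 22]
14 → replaces 22 → [2, 9, 14]
8 → replaces 9 → [2, 8, 14]
Length 3; one witness is 6, 19, 22.

6, 19, 22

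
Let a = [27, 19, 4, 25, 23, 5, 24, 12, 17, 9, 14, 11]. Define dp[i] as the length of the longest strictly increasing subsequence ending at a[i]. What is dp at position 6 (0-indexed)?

dp[i] = 1 + max{dp[j] : j<i, a[j]<a[i]} (or 1 if no such j):
i:      0  1  2  3  4  5  6  7  8  9 10 11
a[i]:  27 19  4 25 23  5 24 12 17  9 14 11
dp:     1  1  1  2  2  2  3  3  4  3  4  4
At index 6 the value is 3.

3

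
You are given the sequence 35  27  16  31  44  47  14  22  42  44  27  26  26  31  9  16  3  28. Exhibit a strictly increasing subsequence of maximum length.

Patience tails give the LIS length; then backtrack through the dp parents:
35 → extends → [35]
27 → replaces 35 → [27]
16 → replaces 27 → [16]
31 → extends → [16, 31]
44 → extends → [16, 31, 44]
47 → extends → [16, 31, 44, 47]
14 → replaces 16 → [14, 31, 44, 47]
22 → replaces 31 → [14, 22, 44, 47]
42 → replaces 44 → [14, 22, 42, 47]
44 → replaces 47 → [14, 22, 42, 44]
27 → replaces 42 → [14, 22, 27, 44]
26 → replaces 27 → [14, 22, 26, 44]
26 → already a tail → [14, 22, 26, 44]
31 → replaces 44 → [14, 22, 26, 31]
9 → replaces 14 → [9, 22, 26, 31]
16 → replaces 22 → [9, 16, 26, 31]
3 → replaces 9 → [3, 16, 26, 31]
28 → replaces 31 → [3, 16, 26, 28]
Length 4; one witness is 27, 31, 44, 47.

27, 31, 44, 47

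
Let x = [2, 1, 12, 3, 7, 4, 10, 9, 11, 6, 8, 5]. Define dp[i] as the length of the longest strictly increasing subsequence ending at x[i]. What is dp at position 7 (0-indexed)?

4

dp[i] = 1 + max{dp[j] : j<i, x[j]<x[i]} (or 1 if no such j):
i:      0  1  2  3  4  5  6  7  8  9 10 11
x[i]:   2  1 12  3  7  4 10  9 11  6  8  5
dp:     1  1  2  2  3  3  4  4  5  4  5  4
At index 7 the value is 4.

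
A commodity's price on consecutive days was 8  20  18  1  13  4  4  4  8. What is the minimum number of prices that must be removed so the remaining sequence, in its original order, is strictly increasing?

6

Fewest deletions = n − (longest strictly increasing subsequence).
i:      1  2  3  4  5  6  7  8  9
a[i]:   8 20 18  1 13  4  4  4  8
dp:     1  2  2  1  2  2  2  2  3
max dp = 3, so deletions = 9 − 3 = 6.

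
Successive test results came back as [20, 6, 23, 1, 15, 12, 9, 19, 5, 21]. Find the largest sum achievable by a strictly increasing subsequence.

Let S[i] be the best sum of a strictly increasing subsequence ending at i:
i:      1  2  3  4  5  6  7  8  9 10
a[i]:  20  6 23  1 15 12  9 19  5 21
S:     20  6 43  1 21 18 15 40  6 61
Maximum is 61 (e.g. 6 + 15 + 19 + 21).

61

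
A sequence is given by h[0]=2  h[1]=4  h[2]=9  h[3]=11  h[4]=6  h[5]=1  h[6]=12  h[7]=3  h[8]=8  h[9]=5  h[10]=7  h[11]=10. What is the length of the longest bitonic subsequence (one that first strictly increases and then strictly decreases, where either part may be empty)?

7

inc[i] = longest strictly increasing subsequence ending at i; dec[i] = longest strictly decreasing subsequence starting at i:
i:      0  1  2  3  4  5  6  7  8  9 10 11
h[i]:   2  4  9 11  6  1 12  3  8  5  7 10
inc:    1  2  3  4  3  1  5  2  4  3  4  5
dec:    2  2  3  3  2  1  3  1  2  1  1  1
Best peak at i=6 (value 12): inc=5, dec=3, length 5+3−1 = 7.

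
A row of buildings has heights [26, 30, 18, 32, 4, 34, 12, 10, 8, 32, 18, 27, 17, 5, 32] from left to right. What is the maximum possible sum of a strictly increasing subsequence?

122

Let S[i] be the best sum of a strictly increasing subsequence ending at i:
i:       1   2   3   4   5   6   7   8   9  10  11  12  13  14  15
a[i]:   26  30  18  32   4  34  12  10   8  32  18  27  17   5  32
S:      26  56  18  88   4 122  16  14  12  88  34  61  33   9  93
Maximum is 122 (e.g. 26 + 30 + 32 + 34).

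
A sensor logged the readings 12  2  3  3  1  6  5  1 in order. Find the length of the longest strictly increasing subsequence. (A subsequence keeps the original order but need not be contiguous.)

Let dp[i] be the length of the longest such subsequence ending at index i:
i:      1  2  3  4  5  6  7  8
a[i]:  12  2  3  3  1  6  5  1
dp:     1  1  2  2  1  3  3  1
Maximum dp value is 3.

3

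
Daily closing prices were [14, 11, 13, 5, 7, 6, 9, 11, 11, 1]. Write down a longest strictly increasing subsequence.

5, 7, 9, 11

Patience tails give the LIS length; then backtrack through the dp parents:
14 → extends → [14]
11 → replaces 14 → [11]
13 → extends → [11, 13]
5 → replaces 11 → [5, 13]
7 → replaces 13 → [5, 7]
6 → replaces 7 → [5, 6]
9 → extends → [5, 6, 9]
11 → extends → [5, 6, 9, 11]
11 → already a tail → [5, 6, 9, 11]
1 → replaces 5 → [1, 6, 9, 11]
Length 4; one witness is 5, 7, 9, 11.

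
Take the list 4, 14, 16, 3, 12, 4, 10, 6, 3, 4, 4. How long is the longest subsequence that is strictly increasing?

3

Let dp[i] be the length of the longest such subsequence ending at index i:
i:      1  2  3  4  5  6  7  8  9 10 11
a[i]:   4 14 16  3 12  4 10  6  3  4  4
dp:     1  2  3  1  2  2  3  3  1  2  2
Maximum dp value is 3.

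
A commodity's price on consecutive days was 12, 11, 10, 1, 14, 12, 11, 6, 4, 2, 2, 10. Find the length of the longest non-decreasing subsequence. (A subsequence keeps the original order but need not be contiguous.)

4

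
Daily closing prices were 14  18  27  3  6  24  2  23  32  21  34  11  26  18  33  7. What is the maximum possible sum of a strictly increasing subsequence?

Let S[i] be the best sum of a strictly increasing subsequence ending at i:
i:       1   2   3   4   5   6   7   8   9  10  11  12  13  14  15  16
a[i]:   14  18  27   3   6  24   2  23  32  21  34  11  26  18  33   7
S:      14  32  59   3   9  56   2  55  91  53 125  20  82  38 124  16
Maximum is 125 (e.g. 14 + 18 + 27 + 32 + 34).

125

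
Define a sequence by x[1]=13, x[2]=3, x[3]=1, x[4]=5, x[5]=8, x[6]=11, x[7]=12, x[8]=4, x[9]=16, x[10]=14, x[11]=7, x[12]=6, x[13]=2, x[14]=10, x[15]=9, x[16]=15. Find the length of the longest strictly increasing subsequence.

7

Let dp[i] be the length of the longest such subsequence ending at index i:
i:      1  2  3  4  5  6  7  8  9 10 11 12 13 14 15 16
x[i]:  13  3  1  5  8 11 12  4 16 14  7  6  2 10  9 15
dp:     1  1  1  2  3  4  5  2  6  6  3  3  2  4  4  7
Maximum dp value is 7.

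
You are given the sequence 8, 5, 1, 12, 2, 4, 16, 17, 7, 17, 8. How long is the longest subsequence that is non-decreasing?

Let dp[i] be the length of the longest such subsequence ending at index i:
i:      1  2  3  4  5  6  7  8  9 10 11
a[i]:   8  5  1 12  2  4 16 17  7 17  8
dp:     1  1  1  2  2  3  4  5  4  6  5
Maximum dp value is 6.

6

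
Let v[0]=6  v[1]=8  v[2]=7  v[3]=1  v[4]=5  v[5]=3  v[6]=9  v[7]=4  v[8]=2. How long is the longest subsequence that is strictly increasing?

Let dp[i] be the length of the longest such subsequence ending at index i:
i:     0 1 2 3 4 5 6 7 8
v[i]:  6 8 7 1 5 3 9 4 2
dp:    1 2 2 1 2 2 3 3 2
Maximum dp value is 3.

3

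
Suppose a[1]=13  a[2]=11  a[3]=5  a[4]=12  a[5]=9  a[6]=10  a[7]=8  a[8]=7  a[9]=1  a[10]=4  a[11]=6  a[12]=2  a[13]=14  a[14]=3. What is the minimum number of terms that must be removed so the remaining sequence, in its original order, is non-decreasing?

10

Fewest deletions = n − (longest non-decreasing subsequence).
Patience tails:
13 → extends → [13]
11 → replaces 13 → [11]
5 → replaces 11 → [5]
12 → extends → [5, 12]
9 → replaces 12 → [5, 9]
10 → extends → [5, 9, 10]
8 → replaces 9 → [5, 8, 10]
7 → replaces 8 → [5, 7, 10]
1 → replaces 5 → [1, 7, 10]
4 → replaces 7 → [1, 4, 10]
6 → replaces 10 → [1, 4, 6]
2 → replaces 4 → [1, 2, 6]
14 → extends → [1, 2, 6, 14]
3 → replaces 6 → [1, 2, 3, 14]
Longest non-decreasing subsequence has length 4, so deletions = 14 − 4 = 10.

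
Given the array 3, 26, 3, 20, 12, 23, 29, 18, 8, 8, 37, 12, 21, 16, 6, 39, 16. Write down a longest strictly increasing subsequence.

3, 20, 23, 29, 37, 39

Patience tails give the LIS length; then backtrack through the dp parents:
3 → extends → [3]
26 → extends → [3, 26]
3 → already a tail → [3, 26]
20 → replaces 26 → [3, 20]
12 → replaces 20 → [3, 12]
23 → extends → [3, 12, 23]
29 → extends → [3, 12, 23, 29]
18 → replaces 23 → [3, 12, 18, 29]
8 → replaces 12 → [3, 8, 18, 29]
8 → already a tail → [3, 8, 18, 29]
37 → extends → [3, 8, 18, 29, 37]
12 → replaces 18 → [3, 8, 12, 29, 37]
21 → replaces 29 → [3, 8, 12, 21, 37]
16 → replaces 21 → [3, 8, 12, 16, 37]
6 → replaces 8 → [3, 6, 12, 16, 37]
39 → extends → [3, 6, 12, 16, 37, 39]
16 → already a tail → [3, 6, 12, 16, 37, 39]
Length 6; one witness is 3, 20, 23, 29, 37, 39.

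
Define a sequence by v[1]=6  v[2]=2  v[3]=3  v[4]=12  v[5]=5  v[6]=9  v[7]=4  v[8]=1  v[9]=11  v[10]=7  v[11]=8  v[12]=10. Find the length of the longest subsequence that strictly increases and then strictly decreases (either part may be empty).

inc[i] = longest strictly increasing subsequence ending at i; dec[i] = longest strictly decreasing subsequence starting at i:
i:      1  2  3  4  5  6  7  8  9 10 11 12
v[i]:   6  2  3 12  5  9  4  1 11  7  8 10
inc:    1  1  2  3  3  4  3  1  5  4  5  6
dec:    4  2  2  4  3  3  2  1  2  1  1  1
Best peak at i=4 (value 12): inc=3, dec=4, length 3+4−1 = 6.

6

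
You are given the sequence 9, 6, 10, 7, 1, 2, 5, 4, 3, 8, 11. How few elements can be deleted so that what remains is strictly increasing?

Fewest deletions = n − (longest strictly increasing subsequence).
Patience tails:
9 → extends → [9]
6 → replaces 9 → [6]
10 → extends → [6, 10]
7 → replaces 10 → [6, 7]
1 → replaces 6 → [1, 7]
2 → replaces 7 → [1, 2]
5 → extends → [1, 2, 5]
4 → replaces 5 → [1, 2, 4]
3 → replaces 4 → [1, 2, 3]
8 → extends → [1, 2, 3, 8]
11 → extends → [1, 2, 3, 8, 11]
Longest strictly increasing subsequence has length 5, so deletions = 11 − 5 = 6.

6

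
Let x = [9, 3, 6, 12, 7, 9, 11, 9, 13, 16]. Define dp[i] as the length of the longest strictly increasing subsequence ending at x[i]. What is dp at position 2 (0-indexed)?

2

dp[i] = 1 + max{dp[j] : j<i, x[j]<x[i]} (or 1 if no such j):
i:      0  1  2  3  4  5  6  7  8  9
x[i]:   9  3  6 12  7  9 11  9 13 16
dp:     1  1  2  3  3  4  5  4  6  7
At index 2 the value is 2.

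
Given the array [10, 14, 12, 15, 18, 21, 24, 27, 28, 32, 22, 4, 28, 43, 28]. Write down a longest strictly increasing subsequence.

Patience tails give the LIS length; then backtrack through the dp parents:
10 → extends → [10]
14 → extends → [10, 14]
12 → replaces 14 → [10, 12]
15 → extends → [10, 12, 15]
18 → extends → [10, 12, 15, 18]
21 → extends → [10, 12, 15, 18, 21]
24 → extends → [10, 12, 15, 18, 21, 24]
27 → extends → [10, 12, 15, 18, 21, 24, 27]
28 → extends → [10, 12, 15, 18, 21, 24, 27, 28]
32 → extends → [10, 12, 15, 18, 21, 24, 27, 28, 32]
22 → replaces 24 → [10, 12, 15, 18, 21, 22, 27, 28, 32]
4 → replaces 10 → [4, 12, 15, 18, 21, 22, 27, 28, 32]
28 → already a tail → [4, 12, 15, 18, 21, 22, 27, 28, 32]
43 → extends → [4, 12, 15, 18, 21, 22, 27, 28, 32, 43]
28 → already a tail → [4, 12, 15, 18, 21, 22, 27, 28, 32, 43]
Length 10; one witness is 10, 14, 15, 18, 21, 24, 27, 28, 32, 43.

10, 14, 15, 18, 21, 24, 27, 28, 32, 43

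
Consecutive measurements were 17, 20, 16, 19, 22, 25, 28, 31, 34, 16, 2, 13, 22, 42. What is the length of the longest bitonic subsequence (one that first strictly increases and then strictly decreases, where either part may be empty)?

9

inc[i] = longest strictly increasing subsequence ending at i; dec[i] = longest strictly decreasing subsequence starting at i:
i:      1  2  3  4  5  6  7  8  9 10 11 12 13 14
a[i]:  17 20 16 19 22 25 28 31 34 16  2 13 22 42
inc:    1  2  1  2  3  4  5  6  7  1  1  2  3  8
dec:    3  4  2  3  3  3  3  3  3  2  1  1  1  1
Best peak at i=9 (value 34): inc=7, dec=3, length 7+3−1 = 9.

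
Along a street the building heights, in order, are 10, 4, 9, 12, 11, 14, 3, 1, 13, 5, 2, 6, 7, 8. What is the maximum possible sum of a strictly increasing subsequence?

Let S[i] be the best sum of a strictly increasing subsequence ending at i:
i:      1  2  3  4  5  6  7  8  9 10 11 12 13 14
a[i]:  10  4  9 12 11 14  3  1 13  5  2  6  7  8
S:     10  4 13 25 24 39  3  1 38  9  3 15 22 30
Maximum is 39 (e.g. 4 + 9 + 12 + 14).

39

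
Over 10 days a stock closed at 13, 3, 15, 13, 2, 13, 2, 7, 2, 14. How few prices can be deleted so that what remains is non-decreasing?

Fewest deletions = n − (longest non-decreasing subsequence).
i:      1  2  3  4  5  6  7  8  9 10
a[i]:  13  3 15 13  2 13  2  7  2 14
dp:     1  1  2  2  1  3  2  3  3  4
max dp = 4, so deletions = 10 − 4 = 6.

6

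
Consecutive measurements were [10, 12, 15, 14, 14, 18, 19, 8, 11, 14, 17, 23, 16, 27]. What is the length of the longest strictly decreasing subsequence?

Let dp[i] be the longest strictly decreasing subsequence ending at i:
i:      1  2  3  4  5  6  7  8  9 10 11 12 13 14
a[i]:  10 12 15 14 14 18 19  8 11 14 17 23 16 27
dp:     1  1  1  2  2  1  1  3  3  2  2  1  3  1
Maximum is 3.

3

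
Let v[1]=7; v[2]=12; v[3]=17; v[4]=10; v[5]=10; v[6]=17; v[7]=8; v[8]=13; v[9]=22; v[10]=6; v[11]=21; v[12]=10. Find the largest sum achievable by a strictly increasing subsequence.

Let S[i] be the best sum of a strictly increasing subsequence ending at i:
i:      1  2  3  4  5  6  7  8  9 10 11 12
v[i]:   7 12 17 10 10 17  8 13 22  6 21 10
S:      7 19 36 17 17 36 15 32 58  6 57 25
Maximum is 58 (e.g. 7 + 12 + 17 + 22).

58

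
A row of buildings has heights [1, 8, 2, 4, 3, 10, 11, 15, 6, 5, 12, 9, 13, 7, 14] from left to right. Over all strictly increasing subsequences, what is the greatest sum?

Let S[i] be the best sum of a strictly increasing subsequence ending at i:
i:      1  2  3  4  5  6  7  8  9 10 11 12 13 14 15
a[i]:   1  8  2  4  3 10 11 15  6  5 12  9 13  7 14
S:      1  9  3  7  6 19 30 45 13 12 42 22 55 20 69
Maximum is 69 (e.g. 1 + 8 + 10 + 11 + 12 + 13 + 14).

69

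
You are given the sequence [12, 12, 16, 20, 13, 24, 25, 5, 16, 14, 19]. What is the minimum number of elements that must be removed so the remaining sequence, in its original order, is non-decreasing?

Fewest deletions = n − (longest non-decreasing subsequence).
Patience tails:
12 → extends → [12]
12 → extends → [12, 12]
16 → extends → [12, 12, 16]
20 → extends → [12, 12, 16, 20]
13 → replaces 16 → [12, 12, 13, 20]
24 → extends → [12, 12, 13, 20, 24]
25 → extends → [12, 12, 13, 20, 24, 25]
5 → replaces 12 → [5, 12, 13, 20, 24, 25]
16 → replaces 20 → [5, 12, 13, 16, 24, 25]
14 → replaces 16 → [5, 12, 13, 14, 24, 25]
19 → replaces 24 → [5, 12, 13, 14, 19, 25]
Longest non-decreasing subsequence has length 6, so deletions = 11 − 6 = 5.

5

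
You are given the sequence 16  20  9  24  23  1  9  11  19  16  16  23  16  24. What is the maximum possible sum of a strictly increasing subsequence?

Let S[i] be the best sum of a strictly increasing subsequence ending at i:
i:      1  2  3  4  5  6  7  8  9 10 11 12 13 14
a[i]:  16 20  9 24 23  1  9 11 19 16 16 23 16 24
S:     16 36  9 60 59  1 10 21 40 37 37 63 37 87
Maximum is 87 (e.g. 1 + 9 + 11 + 19 + 23 + 24).

87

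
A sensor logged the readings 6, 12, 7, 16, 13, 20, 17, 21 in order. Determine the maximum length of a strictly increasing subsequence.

5

Track the smallest tail for each achievable length (strict):
6 → extends → [6]
12 → extends → [6, 12]
7 → replaces 12 → [6, 7]
16 → extends → [6, 7, 16]
13 → replaces 16 → [6, 7, 13]
20 → extends → [6, 7, 13, 20]
17 → replaces 20 → [6, 7, 13, 17]
21 → extends → [6, 7, 13, 17, 21]
Five tails, so the longest strictly increasing subsequence has length 5 (e.g. 6, 12, 16, 20, 21).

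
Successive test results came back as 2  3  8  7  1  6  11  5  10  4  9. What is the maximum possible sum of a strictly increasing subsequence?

24

Let S[i] be the best sum of a strictly increasing subsequence ending at i:
i:      1  2  3  4  5  6  7  8  9 10 11
a[i]:   2  3  8  7  1  6 11  5 10  4  9
S:      2  5 13 12  1 11 24 10 23  9 22
Maximum is 24 (e.g. 2 + 3 + 8 + 11).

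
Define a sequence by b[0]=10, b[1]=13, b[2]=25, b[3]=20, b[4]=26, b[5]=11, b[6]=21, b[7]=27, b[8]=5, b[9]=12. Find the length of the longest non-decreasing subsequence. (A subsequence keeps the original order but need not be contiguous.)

Track the smallest tail for each achievable length (allowing ties):
10 → extends → [10]
13 → extends → [10, 13]
25 → extends → [10, 13, 25]
20 → replaces 25 → [10, 13, 20]
26 → extends → [10, 13, 20, 26]
11 → replaces 13 → [10, 11, 20, 26]
21 → replaces 26 → [10, 11, 20, 21]
27 → extends → [10, 11, 20, 21, 27]
5 → replaces 10 → [5, 11, 20, 21, 27]
12 → replaces 20 → [5, 11, 12, 21, 27]
Five tails, so the longest non-decreasing subsequence has length 5 (e.g. 10, 13, 25, 26, 27).

5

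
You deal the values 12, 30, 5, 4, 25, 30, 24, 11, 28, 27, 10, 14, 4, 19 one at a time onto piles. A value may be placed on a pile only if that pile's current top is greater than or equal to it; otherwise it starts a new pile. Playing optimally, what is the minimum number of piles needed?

The minimum number of non-increasing subsequences covering a sequence equals the length of its longest strictly increasing subsequence.
LIS length is 4 (e.g. 5, 11, 14, 19), so 4 piles are needed.

4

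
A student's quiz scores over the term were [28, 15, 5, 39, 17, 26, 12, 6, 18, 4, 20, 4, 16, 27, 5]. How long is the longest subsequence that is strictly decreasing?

5

Negate each value so 'decreasing' becomes 'increasing', then run patience tails on the negated sequence:
-28 → extends → [-28]
-15 → extends → [-28, -15]
-5 → extends → [-28, -15, -5]
-39 → replaces -28 → [-39, -15, -5]
-17 → replaces -15 → [-39, -17, -5]
-26 → replaces -17 → [-39, -26, -5]
-12 → replaces -5 → [-39, -26, -12]
-6 → extends → [-39, -26, -12, -6]
-18 → replaces -12 → [-39, -26, -18, -6]
-4 → extends → [-39, -26, -18, -6, -4]
-20 → replaces -18 → [-39, -26, -20, -6, -4]
-4 → already a tail → [-39, -26, -20, -6, -4]
-16 → replaces -6 → [-39, -26, -20, -16, -4]
-27 → replaces -26 → [-39, -27, -20, -16, -4]
-5 → replaces -4 → [-39, -27, -20, -16, -5]
Five tails, so the longest strictly decreasing subsequence of the original has length 5.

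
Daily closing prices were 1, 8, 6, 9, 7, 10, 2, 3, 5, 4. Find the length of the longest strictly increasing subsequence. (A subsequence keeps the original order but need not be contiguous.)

Let dp[i] be the length of the longest such subsequence ending at index i:
i:      1  2  3  4  5  6  7  8  9 10
a[i]:   1  8  6  9  7 10  2  3  5  4
dp:     1  2  2  3  3  4  2  3  4  4
Maximum dp value is 4.

4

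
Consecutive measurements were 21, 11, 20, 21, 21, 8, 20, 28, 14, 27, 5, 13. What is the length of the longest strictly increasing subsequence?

4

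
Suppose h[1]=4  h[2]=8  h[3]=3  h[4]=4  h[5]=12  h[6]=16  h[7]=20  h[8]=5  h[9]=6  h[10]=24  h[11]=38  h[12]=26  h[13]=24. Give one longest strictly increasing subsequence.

Patience tails give the LIS length; then backtrack through the dp parents:
4 → extends → [4]
8 → extends → [4, 8]
3 → replaces 4 → [3, 8]
4 → replaces 8 → [3, 4]
12 → extends → [3, 4, 12]
16 → extends → [3, 4, 12, 16]
20 → extends → [3, 4, 12, 16, 20]
5 → replaces 12 → [3, 4, 5, 16, 20]
6 → replaces 16 → [3, 4, 5, 6, 20]
24 → extends → [3, 4, 5, 6, 20, 24]
38 → extends → [3, 4, 5, 6, 20, 24, 38]
26 → replaces 38 → [3, 4, 5, 6, 20, 24, 26]
24 → already a tail → [3, 4, 5, 6, 20, 24, 26]
Length 7; one witness is 4, 8, 12, 16, 20, 24, 38.

4, 8, 12, 16, 20, 24, 38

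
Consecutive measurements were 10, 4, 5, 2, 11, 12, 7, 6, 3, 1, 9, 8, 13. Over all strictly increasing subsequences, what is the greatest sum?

46

Let S[i] be the best sum of a strictly increasing subsequence ending at i:
i:      1  2  3  4  5  6  7  8  9 10 11 12 13
a[i]:  10  4  5  2 11 12  7  6  3  1  9  8 13
S:     10  4  9  2 21 33 16 15  5  1 25 24 46
Maximum is 46 (e.g. 10 + 11 + 12 + 13).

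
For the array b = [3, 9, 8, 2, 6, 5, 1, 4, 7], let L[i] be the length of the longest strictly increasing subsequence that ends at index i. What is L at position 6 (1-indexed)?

dp[i] = 1 + max{dp[j] : j<i, b[j]<b[i]} (or 1 if no such j):
i:     1 2 3 4 5 6 7 8 9
b[i]:  3 9 8 2 6 5 1 4 7
dp:    1 2 2 1 2 2 1 2 3
At index 6 the value is 2.

2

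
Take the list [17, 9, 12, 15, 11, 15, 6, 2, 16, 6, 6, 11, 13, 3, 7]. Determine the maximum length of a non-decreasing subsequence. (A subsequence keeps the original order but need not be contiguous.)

5

Track the smallest tail for each achievable length (allowing ties):
17 → extends → [17]
9 → replaces 17 → [9]
12 → extends → [9, 12]
15 → extends → [9, 12, 15]
11 → replaces 12 → [9, 11, 15]
15 → extends → [9, 11, 15, 15]
6 → replaces 9 → [6, 11, 15, 15]
2 → replaces 6 → [2, 11, 15, 15]
16 → extends → [2, 11, 15, 15, 16]
6 → replaces 11 → [2, 6, 15, 15, 16]
6 → replaces 15 → [2, 6, 6, 15, 16]
11 → replaces 15 → [2, 6, 6, 11, 16]
13 → replaces 16 → [2, 6, 6, 11, 13]
3 → replaces 6 → [2, 3, 6, 11, 13]
7 → replaces 11 → [2, 3, 6, 7, 13]
Five tails, so the longest non-decreasing subsequence has length 5 (e.g. 9, 12, 15, 15, 16).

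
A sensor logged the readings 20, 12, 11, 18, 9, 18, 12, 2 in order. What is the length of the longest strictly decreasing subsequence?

Negate each value so 'decreasing' becomes 'increasing', then run patience tails on the negated sequence:
-20 → extends → [-20]
-12 → extends → [-20, -12]
-11 → extends → [-20, -12, -11]
-18 → replaces -12 → [-20, -18, -11]
-9 → extends → [-20, -18, -11, -9]
-18 → already a tail → [-20, -18, -11, -9]
-12 → replaces -11 → [-20, -18, -12, -9]
-2 → extends → [-20, -18, -12, -9, -2]
Five tails, so the longest strictly decreasing subsequence of the original has length 5.

5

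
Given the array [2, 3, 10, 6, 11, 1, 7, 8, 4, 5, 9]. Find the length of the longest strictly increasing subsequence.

6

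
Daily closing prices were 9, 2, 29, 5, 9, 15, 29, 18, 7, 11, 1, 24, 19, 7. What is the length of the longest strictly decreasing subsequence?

Negate each value so 'decreasing' becomes 'increasing', then run patience tails on the negated sequence:
-9 → extends → [-9]
-2 → extends → [-9, -2]
-29 → replaces -9 → [-29, -2]
-5 → replaces -2 → [-29, -5]
-9 → replaces -5 → [-29, -9]
-15 → replaces -9 → [-29, -15]
-29 → already a tail → [-29, -15]
-18 → replaces -15 → [-29, -18]
-7 → extends → [-29, -18, -7]
-11 → replaces -7 → [-29, -18, -11]
-1 → extends → [-29, -18, -11, -1]
-24 → replaces -18 → [-29, -24, -11, -1]
-19 → replaces -11 → [-29, -24, -19, -1]
-7 → replaces -1 → [-29, -24, -19, -7]
Four tails, so the longest strictly decreasing subsequence of the original has length 4.

4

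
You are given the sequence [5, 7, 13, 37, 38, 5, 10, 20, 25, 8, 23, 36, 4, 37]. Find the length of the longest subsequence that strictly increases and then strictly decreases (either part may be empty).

8

inc[i] = longest strictly increasing subsequence ending at i; dec[i] = longest strictly decreasing subsequence starting at i:
i:      1  2  3  4  5  6  7  8  9 10 11 12 13 14
a[i]:   5  7 13 37 38  5 10 20 25  8 23 36  4 37
inc:    1  2  3  4  5  1  3  4  5  3  5  6  1  7
dec:    2  3  4  4  4  2  3  3  3  2  2  2  1  1
Best peak at i=5 (value 38): inc=5, dec=4, length 5+4−1 = 8.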